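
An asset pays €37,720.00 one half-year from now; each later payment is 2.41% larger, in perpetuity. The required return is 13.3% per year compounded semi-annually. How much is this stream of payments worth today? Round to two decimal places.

€889,622.64

Periodic rate r = 0.133/2 per half-year.
Growing perpetuity (Gordon): PV = PMT₁ / (r − g) = 37,720 / (r − 0.0241) = €889,622.64.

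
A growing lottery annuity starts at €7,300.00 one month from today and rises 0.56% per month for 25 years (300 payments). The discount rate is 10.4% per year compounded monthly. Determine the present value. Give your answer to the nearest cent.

€1,425,585.12

Periodic rate r = 0.104/12 per month; n is counted in months.
Growing ordinary annuity: PV = PMT₁ × [1 − ((1+g)/(1+r))^n] / (r − g) = 7,300 × [1 − ((1+0.0056)/(1+r))^300] / (r − 0.0056) = €1,425,585.12.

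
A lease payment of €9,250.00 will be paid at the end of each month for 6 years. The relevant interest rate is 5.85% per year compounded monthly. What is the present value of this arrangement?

This is an ordinary annuity: 72 payments of €9,250.00 at the end of each month.
Periodic rate r = 0.0585/12 per month; n is counted in months.
PV = PMT × [(1 − (1+r)^−n)/r] = 9,250 × [1 − (1+r)^−72] / r = €560,532.24

€560,532.24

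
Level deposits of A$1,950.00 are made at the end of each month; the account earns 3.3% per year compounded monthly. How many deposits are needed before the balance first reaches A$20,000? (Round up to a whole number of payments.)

Periodic rate r = 0.033/12 per month; n is counted in months.
Ordinary annuity FV: 20,000 = 1,950 × [((1+r)^n − 1)/r].
(1+r)^n = 1 + 20,000 × r / 1,950, so n = ln(1 + 20,000·r/1,950) / ln(1+r) = 10.13.
Round up to a whole number of payments: n = 11.

11 payments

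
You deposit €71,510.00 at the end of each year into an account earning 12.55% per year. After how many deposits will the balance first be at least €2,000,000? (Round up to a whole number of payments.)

13 payments

Periodic rate r = 0.1255 per year.
Ordinary annuity FV: 2,000,000 = 71,510 × [((1+r)^n − 1)/r].
(1+r)^n = 1 + 2,000,000 × r / 71,510, so n = ln(1 + 2,000,000·r/71,510) / ln(1+r) = 12.74.
Round up to a whole number of payments: n = 13.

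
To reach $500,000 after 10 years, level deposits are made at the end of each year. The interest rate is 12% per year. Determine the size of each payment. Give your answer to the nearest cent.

$28,492.08

Level ordinary annuity; solve FV = PMT × [((1+r)^n − 1)/r] for PMT.
Periodic rate r = 0.12 per year.
With n = 10: PMT = 500,000 / ([((1+r)^n − 1)/r]) = $28,492.08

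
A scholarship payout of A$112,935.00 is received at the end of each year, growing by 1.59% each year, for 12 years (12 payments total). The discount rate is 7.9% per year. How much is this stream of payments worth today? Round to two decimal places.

Periodic rate r = 0.079 per year.
Growing ordinary annuity: PV = PMT₁ × [1 − ((1+g)/(1+r))^n] / (r − g) = 112,935 × [1 − ((1+0.0159)/(1+r))^12] / (r − 0.0159) = A$921,311.00.

A$921,311.00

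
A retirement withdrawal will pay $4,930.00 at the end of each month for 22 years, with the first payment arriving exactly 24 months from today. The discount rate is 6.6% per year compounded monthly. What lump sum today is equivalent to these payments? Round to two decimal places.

$604,419.09

Ordinary annuity of 264 payments, first payment at period 24.
Periodic rate r = 0.066/12 per month; n is counted in months.
The ordinary-annuity PV formula values the stream one period before the first payment (period 23); discount that back 23 periods:
PV₀ = 4,930 × [1 − (1+r)^−264] / r × (1+r)^−23 = $604,419.09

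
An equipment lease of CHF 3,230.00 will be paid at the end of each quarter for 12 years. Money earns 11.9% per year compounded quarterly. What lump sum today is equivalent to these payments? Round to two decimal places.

CHF 81,989.34

This is an ordinary annuity: 48 payments of CHF 3,230.00 at the end of each quarter.
Periodic rate r = 0.119/4 per quarter; n is counted in quarters.
PV = PMT × [(1 − (1+r)^−n)/r] = 3,230 × [1 − (1+r)^−48] / r = CHF 81,989.34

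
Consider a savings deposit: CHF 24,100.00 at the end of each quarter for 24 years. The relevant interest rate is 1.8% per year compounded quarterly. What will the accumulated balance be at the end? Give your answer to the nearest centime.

CHF 2,885,804.21

This is an ordinary annuity: 96 deposits of CHF 24,100.00 at the end of each quarter.
Periodic rate r = 0.018/4 per quarter; n is counted in quarters.
FV = PMT × [((1+r)^n − 1)/r] = 24,100 × [(1+r)^96 − 1] / r = CHF 2,885,804.21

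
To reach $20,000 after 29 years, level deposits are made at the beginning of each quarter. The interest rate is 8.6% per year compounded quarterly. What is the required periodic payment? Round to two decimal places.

$39.00

Level annuity due; solve FV = PMT × [((1+r)^n − 1)/r] × (1+r) for PMT.
Periodic rate r = 0.086/4 per quarter; n is counted in quarters.
With n = 116: PMT = 20,000 / ([((1+r)^n − 1)/r] × (1+r)) = $39.00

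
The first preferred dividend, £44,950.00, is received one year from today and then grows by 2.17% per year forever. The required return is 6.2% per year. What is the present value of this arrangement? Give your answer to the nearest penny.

Periodic rate r = 0.062 per year.
Growing perpetuity (Gordon): PV = PMT₁ / (r − g) = 44,950 / (r − 0.0217) = £1,115,384.62.

£1,115,384.62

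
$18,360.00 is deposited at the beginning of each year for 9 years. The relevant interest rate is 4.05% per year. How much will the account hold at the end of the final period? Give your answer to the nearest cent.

This is an annuity due: 9 deposits of $18,360.00 at the beginning of each year.
Periodic rate r = 0.0405 per year.
FV = PMT × [((1+r)^n − 1)/r] × (1+r) = 18,360 × [(1+r)^9 − 1] / r × (1+r) = $202,583.90

$202,583.90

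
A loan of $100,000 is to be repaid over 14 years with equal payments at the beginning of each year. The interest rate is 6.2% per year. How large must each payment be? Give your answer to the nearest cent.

$10,256.23

Level annuity due; solve PV = PMT × [(1 − (1+r)^−n)/r] × (1+r) for PMT.
Periodic rate r = 0.062 per year.
With n = 14: PMT = 100,000 / ([(1 − (1+r)^−n)/r] × (1+r)) = $10,256.23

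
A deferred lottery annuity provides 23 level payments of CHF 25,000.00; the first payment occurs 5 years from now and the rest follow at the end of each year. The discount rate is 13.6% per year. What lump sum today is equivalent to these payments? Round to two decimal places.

CHF 104,501.92

Ordinary annuity of 23 payments, first payment at period 5.
Periodic rate r = 0.136 per year.
The ordinary-annuity PV formula values the stream one period before the first payment (period 4); discount that back 4 periods:
PV₀ = 25,000 × [1 − (1+r)^−23] / r × (1+r)^−4 = CHF 104,501.92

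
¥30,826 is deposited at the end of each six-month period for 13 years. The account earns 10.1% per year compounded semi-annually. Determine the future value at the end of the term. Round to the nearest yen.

This is an ordinary annuity: 26 deposits of ¥30,826 at the end of each six-month period.
Periodic rate r = 0.101/2 per half-year; n is counted in half-years.
FV = PMT × [((1+r)^n − 1)/r] = 30,826 × [(1+r)^26 − 1] / r = ¥1,587,056

¥1,587,056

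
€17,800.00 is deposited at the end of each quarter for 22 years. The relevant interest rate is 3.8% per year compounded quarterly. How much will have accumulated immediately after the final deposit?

This is an ordinary annuity: 88 deposits of €17,800.00 at the end of each quarter.
Periodic rate r = 0.038/4 per quarter; n is counted in quarters.
FV = PMT × [((1+r)^n − 1)/r] = 17,800 × [(1+r)^88 − 1] / r = €2,432,105.80

€2,432,105.80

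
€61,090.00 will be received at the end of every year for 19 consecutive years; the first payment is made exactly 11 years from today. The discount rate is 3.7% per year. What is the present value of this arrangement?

€572,418.56

Ordinary annuity of 19 payments, first payment at period 11.
Periodic rate r = 0.037 per year.
The ordinary-annuity PV formula values the stream one period before the first payment (period 10); discount that back 10 periods:
PV₀ = 61,090 × [1 − (1+r)^−19] / r × (1+r)^−10 = €572,418.56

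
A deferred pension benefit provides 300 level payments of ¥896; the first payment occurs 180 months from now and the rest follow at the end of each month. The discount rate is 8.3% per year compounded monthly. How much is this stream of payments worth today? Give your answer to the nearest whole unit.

Ordinary annuity of 300 payments, first payment at period 180.
Periodic rate r = 0.083/12 per month; n is counted in months.
The ordinary-annuity PV formula values the stream one period before the first payment (period 179); discount that back 179 periods:
PV₀ = 896 × [1 − (1+r)^−300] / r × (1+r)^−179 = ¥32,950

¥32,950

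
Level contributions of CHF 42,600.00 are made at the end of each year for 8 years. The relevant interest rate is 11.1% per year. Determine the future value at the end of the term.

CHF 507,054.95

This is an ordinary annuity: 8 deposits of CHF 42,600.00 at the end of each year.
Periodic rate r = 0.111 per year.
FV = PMT × [((1+r)^n − 1)/r] = 42,600 × [(1+r)^8 − 1] / r = CHF 507,054.95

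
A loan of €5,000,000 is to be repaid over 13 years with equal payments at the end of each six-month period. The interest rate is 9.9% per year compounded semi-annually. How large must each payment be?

€346,030.56

Level ordinary annuity; solve PV = PMT × [(1 − (1+r)^−n)/r] for PMT.
Periodic rate r = 0.099/2 per half-year; n is counted in half-years.
With n = 26: PMT = 5,000,000 / ([(1 − (1+r)^−n)/r]) = €346,030.56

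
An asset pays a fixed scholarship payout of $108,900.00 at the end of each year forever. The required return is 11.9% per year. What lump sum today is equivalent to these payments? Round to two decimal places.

$915,126.05

Periodic rate r = 0.119 per year.
Level perpetuity: PV = PMT / r = 108,900 / (0.119) = $915,126.05.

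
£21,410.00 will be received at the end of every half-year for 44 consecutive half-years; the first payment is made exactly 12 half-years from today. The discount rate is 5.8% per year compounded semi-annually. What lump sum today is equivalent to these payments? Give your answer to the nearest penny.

£385,835.12

Ordinary annuity of 44 payments, first payment at period 12.
Periodic rate r = 0.058/2 per half-year; n is counted in half-years.
The ordinary-annuity PV formula values the stream one period before the first payment (period 11); discount that back 11 periods:
PV₀ = 21,410 × [1 − (1+r)^−44] / r × (1+r)^−11 = £385,835.12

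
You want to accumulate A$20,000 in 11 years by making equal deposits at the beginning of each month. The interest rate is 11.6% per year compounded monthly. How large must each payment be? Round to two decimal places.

Level annuity due; solve FV = PMT × [((1+r)^n − 1)/r] × (1+r) for PMT.
Periodic rate r = 0.116/12 per month; n is counted in months.
With n = 132: PMT = 20,000 / ([((1+r)^n − 1)/r] × (1+r)) = A$74.79

A$74.79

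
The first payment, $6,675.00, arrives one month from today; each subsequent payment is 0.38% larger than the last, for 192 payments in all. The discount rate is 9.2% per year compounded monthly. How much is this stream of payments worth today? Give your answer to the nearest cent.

$901,144.97

Periodic rate r = 0.092/12 per month; n is counted in months.
Growing ordinary annuity: PV = PMT₁ × [1 − ((1+g)/(1+r))^n] / (r − g) = 6,675 × [1 − ((1+0.0038)/(1+r))^192] / (r − 0.0038) = $901,144.97.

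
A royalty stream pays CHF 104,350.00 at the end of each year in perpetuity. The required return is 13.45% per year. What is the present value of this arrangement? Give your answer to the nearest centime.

CHF 775,836.43

Periodic rate r = 0.1345 per year.
Level perpetuity: PV = PMT / r = 104,350 / (0.1345) = CHF 775,836.43.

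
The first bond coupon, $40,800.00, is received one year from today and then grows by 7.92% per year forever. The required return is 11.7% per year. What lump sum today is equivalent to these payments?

$1,079,365.08

Periodic rate r = 0.117 per year.
Growing perpetuity (Gordon): PV = PMT₁ / (r − g) = 40,800 / (r − 0.0792) = $1,079,365.08.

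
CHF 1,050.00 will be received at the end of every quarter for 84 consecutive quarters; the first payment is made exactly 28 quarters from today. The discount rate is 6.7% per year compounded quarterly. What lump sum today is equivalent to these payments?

Ordinary annuity of 84 payments, first payment at period 28.
Periodic rate r = 0.067/4 per quarter; n is counted in quarters.
The ordinary-annuity PV formula values the stream one period before the first payment (period 27); discount that back 27 periods:
PV₀ = 1,050 × [1 − (1+r)^−84] / r × (1+r)^−27 = CHF 30,113.10

CHF 30,113.10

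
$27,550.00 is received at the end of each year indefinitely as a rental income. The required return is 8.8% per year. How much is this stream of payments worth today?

$313,068.18

Periodic rate r = 0.088 per year.
Level perpetuity: PV = PMT / r = 27,550 / (0.088) = $313,068.18.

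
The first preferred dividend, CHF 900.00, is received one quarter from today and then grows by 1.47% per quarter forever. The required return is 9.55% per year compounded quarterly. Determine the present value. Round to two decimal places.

CHF 98,092.64

Periodic rate r = 0.0955/4 per quarter.
Growing perpetuity (Gordon): PV = PMT₁ / (r − g) = 900 / (r − 0.0147) = CHF 98,092.64.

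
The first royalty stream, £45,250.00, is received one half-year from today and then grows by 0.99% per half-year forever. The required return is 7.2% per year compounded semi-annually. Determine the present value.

£1,733,716.48

Periodic rate r = 0.072/2 per half-year.
Growing perpetuity (Gordon): PV = PMT₁ / (r − g) = 45,250 / (r − 0.0099) = £1,733,716.48.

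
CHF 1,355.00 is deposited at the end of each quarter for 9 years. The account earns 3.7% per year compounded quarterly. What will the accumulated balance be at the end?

CHF 57,571.15

This is an ordinary annuity: 36 deposits of CHF 1,355.00 at the end of each quarter.
Periodic rate r = 0.037/4 per quarter; n is counted in quarters.
FV = PMT × [((1+r)^n − 1)/r] = 1,355 × [(1+r)^36 − 1] / r = CHF 57,571.15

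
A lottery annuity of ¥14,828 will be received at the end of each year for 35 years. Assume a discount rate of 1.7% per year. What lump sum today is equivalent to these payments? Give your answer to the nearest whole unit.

¥388,731

This is an ordinary annuity: 35 payments of ¥14,828 at the end of each year.
Periodic rate r = 0.017 per year.
PV = PMT × [(1 − (1+r)^−n)/r] = 14,828 × [1 − (1+r)^−35] / r = ¥388,731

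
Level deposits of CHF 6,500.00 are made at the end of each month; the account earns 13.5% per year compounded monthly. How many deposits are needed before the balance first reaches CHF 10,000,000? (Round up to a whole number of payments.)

260 payments

Periodic rate r = 0.135/12 per month; n is counted in months.
Ordinary annuity FV: 10,000,000 = 6,500 × [((1+r)^n − 1)/r].
(1+r)^n = 1 + 10,000,000 × r / 6,500, so n = ln(1 + 10,000,000·r/6,500) / ln(1+r) = 259.88.
Round up to a whole number of payments: n = 260.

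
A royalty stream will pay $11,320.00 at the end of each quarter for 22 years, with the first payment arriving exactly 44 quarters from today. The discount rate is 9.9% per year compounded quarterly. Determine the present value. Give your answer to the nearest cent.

Ordinary annuity of 88 payments, first payment at period 44.
Periodic rate r = 0.099/4 per quarter; n is counted in quarters.
The ordinary-annuity PV formula values the stream one period before the first payment (period 43); discount that back 43 periods:
PV₀ = 11,320 × [1 − (1+r)^−88] / r × (1+r)^−43 = $141,253.62

$141,253.62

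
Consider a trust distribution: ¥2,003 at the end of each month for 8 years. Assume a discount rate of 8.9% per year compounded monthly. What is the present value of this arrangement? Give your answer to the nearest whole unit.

¥137,207

This is an ordinary annuity: 96 payments of ¥2,003 at the end of each month.
Periodic rate r = 0.089/12 per month; n is counted in months.
PV = PMT × [(1 − (1+r)^−n)/r] = 2,003 × [1 − (1+r)^−96] / r = ¥137,207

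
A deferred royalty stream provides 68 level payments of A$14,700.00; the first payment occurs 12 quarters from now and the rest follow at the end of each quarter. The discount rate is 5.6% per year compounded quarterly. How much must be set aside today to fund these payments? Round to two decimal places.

A$550,998.53

Ordinary annuity of 68 payments, first payment at period 12.
Periodic rate r = 0.056/4 per quarter; n is counted in quarters.
The ordinary-annuity PV formula values the stream one period before the first payment (period 11); discount that back 11 periods:
PV₀ = 14,700 × [1 − (1+r)^−68] / r × (1+r)^−11 = A$550,998.53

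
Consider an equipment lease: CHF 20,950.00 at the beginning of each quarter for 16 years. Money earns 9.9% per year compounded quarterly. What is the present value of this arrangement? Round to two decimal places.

CHF 685,997.04

This is an annuity due: 64 payments of CHF 20,950.00 at the beginning of each quarter.
Periodic rate r = 0.099/4 per quarter; n is counted in quarters.
PV = PMT × [(1 − (1+r)^−n)/r] × (1+r) = 20,950 × [1 − (1+r)^−64] / r × (1+r) = CHF 685,997.04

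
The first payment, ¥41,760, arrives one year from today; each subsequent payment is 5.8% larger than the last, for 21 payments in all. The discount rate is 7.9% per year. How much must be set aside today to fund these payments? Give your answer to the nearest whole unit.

Periodic rate r = 0.079 per year.
Growing ordinary annuity: PV = PMT₁ × [1 − ((1+g)/(1+r))^n] / (r − g) = 41,760 × [1 − ((1+0.058)/(1+r))^21] / (r − 0.058) = ¥672,468.

¥672,468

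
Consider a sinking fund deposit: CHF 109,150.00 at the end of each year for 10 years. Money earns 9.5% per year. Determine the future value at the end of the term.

CHF 1,698,405.73

This is an ordinary annuity: 10 deposits of CHF 109,150.00 at the end of each year.
Periodic rate r = 0.095 per year.
FV = PMT × [((1+r)^n − 1)/r] = 109,150 × [(1+r)^10 − 1] / r = CHF 1,698,405.73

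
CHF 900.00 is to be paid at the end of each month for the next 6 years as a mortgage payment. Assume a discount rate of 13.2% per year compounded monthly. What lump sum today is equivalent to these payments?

This is an ordinary annuity: 72 payments of CHF 900.00 at the end of each month.
Periodic rate r = 0.132/12 per month; n is counted in months.
PV = PMT × [(1 − (1+r)^−n)/r] = 900 × [1 − (1+r)^−72] / r = CHF 44,599.02

CHF 44,599.02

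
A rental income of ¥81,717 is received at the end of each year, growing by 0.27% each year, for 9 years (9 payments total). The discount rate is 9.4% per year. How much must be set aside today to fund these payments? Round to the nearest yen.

¥486,507

Periodic rate r = 0.094 per year.
Growing ordinary annuity: PV = PMT₁ × [1 − ((1+g)/(1+r))^n] / (r − g) = 81,717 × [1 − ((1+0.0027)/(1+r))^9] / (r − 0.0027) = ¥486,507.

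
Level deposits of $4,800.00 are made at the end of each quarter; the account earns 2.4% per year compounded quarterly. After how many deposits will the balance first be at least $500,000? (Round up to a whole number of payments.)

82 payments

Periodic rate r = 0.024/4 per quarter; n is counted in quarters.
Ordinary annuity FV: 500,000 = 4,800 × [((1+r)^n − 1)/r].
(1+r)^n = 1 + 500,000 × r / 4,800, so n = ln(1 + 500,000·r/4,800) / ln(1+r) = 81.16.
Round up to a whole number of payments: n = 82.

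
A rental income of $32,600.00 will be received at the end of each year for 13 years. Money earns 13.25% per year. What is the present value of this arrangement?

This is an ordinary annuity: 13 payments of $32,600.00 at the end of each year.
Periodic rate r = 0.1325 per year.
PV = PMT × [(1 − (1+r)^−n)/r] = 32,600 × [1 − (1+r)^−13] / r = $197,228.17

$197,228.17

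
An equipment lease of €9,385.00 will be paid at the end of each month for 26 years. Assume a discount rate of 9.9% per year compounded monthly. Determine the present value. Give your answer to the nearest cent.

This is an ordinary annuity: 312 payments of €9,385.00 at the end of each month.
Periodic rate r = 0.099/12 per month; n is counted in months.
PV = PMT × [(1 − (1+r)^−n)/r] = 9,385 × [1 − (1+r)^−312] / r = €1,049,937.78

€1,049,937.78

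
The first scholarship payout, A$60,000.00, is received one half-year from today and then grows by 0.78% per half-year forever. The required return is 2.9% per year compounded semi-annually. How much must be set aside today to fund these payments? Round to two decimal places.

Periodic rate r = 0.029/2 per half-year.
Growing perpetuity (Gordon): PV = PMT₁ / (r − g) = 60,000 / (r − 0.0078) = A$8,955,223.88.

A$8,955,223.88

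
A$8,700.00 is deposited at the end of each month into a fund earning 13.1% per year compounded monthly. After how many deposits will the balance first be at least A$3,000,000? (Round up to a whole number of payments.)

Periodic rate r = 0.131/12 per month; n is counted in months.
Ordinary annuity FV: 3,000,000 = 8,700 × [((1+r)^n − 1)/r].
(1+r)^n = 1 + 3,000,000 × r / 8,700, so n = ln(1 + 3,000,000·r/8,700) / ln(1+r) = 143.79.
Round up to a whole number of payments: n = 144.

144 payments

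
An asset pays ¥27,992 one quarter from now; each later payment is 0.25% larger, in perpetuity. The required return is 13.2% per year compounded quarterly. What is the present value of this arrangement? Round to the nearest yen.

¥917,770

Periodic rate r = 0.132/4 per quarter.
Growing perpetuity (Gordon): PV = PMT₁ / (r − g) = 27,992 / (r − 0.0025) = ¥917,770.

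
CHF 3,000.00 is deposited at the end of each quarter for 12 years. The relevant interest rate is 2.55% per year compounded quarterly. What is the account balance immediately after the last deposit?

This is an ordinary annuity: 48 deposits of CHF 3,000.00 at the end of each quarter.
Periodic rate r = 0.0255/4 per quarter; n is counted in quarters.
FV = PMT × [((1+r)^n − 1)/r] = 3,000 × [(1+r)^48 − 1] / r = CHF 167,841.89

CHF 167,841.89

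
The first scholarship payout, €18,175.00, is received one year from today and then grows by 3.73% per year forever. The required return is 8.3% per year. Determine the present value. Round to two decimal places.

€397,702.41

Periodic rate r = 0.083 per year.
Growing perpetuity (Gordon): PV = PMT₁ / (r − g) = 18,175 / (r − 0.0373) = €397,702.41.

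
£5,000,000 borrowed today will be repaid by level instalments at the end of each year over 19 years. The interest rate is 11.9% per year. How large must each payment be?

Level ordinary annuity; solve PV = PMT × [(1 − (1+r)^−n)/r] for PMT.
Periodic rate r = 0.119 per year.
With n = 19: PMT = 5,000,000 / ([(1 − (1+r)^−n)/r]) = £674,675.19

£674,675.19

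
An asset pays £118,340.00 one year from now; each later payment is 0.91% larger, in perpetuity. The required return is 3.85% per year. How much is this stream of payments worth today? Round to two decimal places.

£4,025,170.07

Periodic rate r = 0.0385 per year.
Growing perpetuity (Gordon): PV = PMT₁ / (r − g) = 118,340 / (r − 0.0091) = £4,025,170.07.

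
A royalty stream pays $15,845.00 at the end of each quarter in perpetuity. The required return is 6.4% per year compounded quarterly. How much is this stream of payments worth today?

$990,312.50

Periodic rate r = 0.064/4 per quarter.
Level perpetuity: PV = PMT / r = 15,845 / (0.064/4) = $990,312.50.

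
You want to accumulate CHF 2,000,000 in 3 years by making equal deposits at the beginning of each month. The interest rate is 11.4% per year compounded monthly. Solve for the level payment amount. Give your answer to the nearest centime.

CHF 46,415.98

Level annuity due; solve FV = PMT × [((1+r)^n − 1)/r] × (1+r) for PMT.
Periodic rate r = 0.114/12 per month; n is counted in months.
With n = 36: PMT = 2,000,000 / ([((1+r)^n − 1)/r] × (1+r)) = CHF 46,415.98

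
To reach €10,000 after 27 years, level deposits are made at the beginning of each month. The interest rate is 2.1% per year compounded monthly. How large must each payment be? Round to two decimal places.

€22.92

Level annuity due; solve FV = PMT × [((1+r)^n − 1)/r] × (1+r) for PMT.
Periodic rate r = 0.021/12 per month; n is counted in months.
With n = 324: PMT = 10,000 / ([((1+r)^n − 1)/r] × (1+r)) = €22.92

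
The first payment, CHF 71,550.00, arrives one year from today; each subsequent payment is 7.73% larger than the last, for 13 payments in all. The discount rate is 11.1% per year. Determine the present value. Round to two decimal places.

CHF 700,575.72

Periodic rate r = 0.111 per year.
Growing ordinary annuity: PV = PMT₁ × [1 − ((1+g)/(1+r))^n] / (r − g) = 71,550 × [1 − ((1+0.0773)/(1+r))^13] / (r − 0.0773) = CHF 700,575.72.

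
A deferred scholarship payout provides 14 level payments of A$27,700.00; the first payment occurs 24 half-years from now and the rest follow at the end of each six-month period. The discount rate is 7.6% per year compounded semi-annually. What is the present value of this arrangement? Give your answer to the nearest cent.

Ordinary annuity of 14 payments, first payment at period 24.
Periodic rate r = 0.076/2 per half-year; n is counted in half-years.
The ordinary-annuity PV formula values the stream one period before the first payment (period 23); discount that back 23 periods:
PV₀ = 27,700 × [1 − (1+r)^−14] / r × (1+r)^−23 = A$125,743.52

A$125,743.52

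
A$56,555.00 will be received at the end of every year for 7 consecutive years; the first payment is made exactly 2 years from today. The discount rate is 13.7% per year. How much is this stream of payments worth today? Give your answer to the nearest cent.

Ordinary annuity of 7 payments, first payment at period 2.
Periodic rate r = 0.137 per year.
The ordinary-annuity PV formula values the stream one period before the first payment (period 1); discount that back 1 periods:
PV₀ = 56,555 × [1 − (1+r)^−7] / r × (1+r)^−1 = A$215,272.30

A$215,272.30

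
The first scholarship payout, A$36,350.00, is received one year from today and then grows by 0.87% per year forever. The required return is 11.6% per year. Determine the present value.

Periodic rate r = 0.116 per year.
Growing perpetuity (Gordon): PV = PMT₁ / (r − g) = 36,350 / (r − 0.0087) = A$338,769.80.

A$338,769.80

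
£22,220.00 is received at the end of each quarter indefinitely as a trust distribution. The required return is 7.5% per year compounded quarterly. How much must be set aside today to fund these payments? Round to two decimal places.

£1,185,066.67

Periodic rate r = 0.075/4 per quarter.
Level perpetuity: PV = PMT / r = 22,220 / (0.075/4) = £1,185,066.67.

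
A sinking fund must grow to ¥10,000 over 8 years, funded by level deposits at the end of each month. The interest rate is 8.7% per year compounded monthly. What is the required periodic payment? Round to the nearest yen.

¥72

Level ordinary annuity; solve FV = PMT × [((1+r)^n − 1)/r] for PMT.
Periodic rate r = 0.087/12 per month; n is counted in months.
With n = 96: PMT = 10,000 / ([((1+r)^n − 1)/r]) = ¥72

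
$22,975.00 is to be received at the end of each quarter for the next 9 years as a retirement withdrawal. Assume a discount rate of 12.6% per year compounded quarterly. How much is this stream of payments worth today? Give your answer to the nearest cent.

This is an ordinary annuity: 36 payments of $22,975.00 at the end of each quarter.
Periodic rate r = 0.126/4 per quarter; n is counted in quarters.
PV = PMT × [(1 − (1+r)^−n)/r] = 22,975 × [1 − (1+r)^−36] / r = $490,555.03

$490,555.03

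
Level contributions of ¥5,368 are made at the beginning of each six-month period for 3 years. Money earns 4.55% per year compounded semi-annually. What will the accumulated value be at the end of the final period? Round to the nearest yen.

¥34,872

This is an annuity due: 6 deposits of ¥5,368 at the beginning of each six-month period.
Periodic rate r = 0.0455/2 per half-year; n is counted in half-years.
FV = PMT × [((1+r)^n − 1)/r] × (1+r) = 5,368 × [(1+r)^6 − 1] / r × (1+r) = ¥34,872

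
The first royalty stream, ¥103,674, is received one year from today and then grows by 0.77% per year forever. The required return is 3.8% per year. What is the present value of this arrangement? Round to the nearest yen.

¥3,421,584

Periodic rate r = 0.038 per year.
Growing perpetuity (Gordon): PV = PMT₁ / (r − g) = 103,674 / (r − 0.0077) = ¥3,421,584.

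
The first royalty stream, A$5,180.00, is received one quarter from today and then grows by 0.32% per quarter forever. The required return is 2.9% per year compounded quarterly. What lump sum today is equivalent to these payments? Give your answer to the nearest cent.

A$1,279,012.35

Periodic rate r = 0.029/4 per quarter.
Growing perpetuity (Gordon): PV = PMT₁ / (r − g) = 5,180 / (r − 0.0032) = A$1,279,012.35.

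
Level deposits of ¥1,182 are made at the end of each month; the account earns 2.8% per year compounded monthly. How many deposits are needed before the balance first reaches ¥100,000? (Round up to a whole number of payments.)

78 payments

Periodic rate r = 0.028/12 per month; n is counted in months.
Ordinary annuity FV: 100,000 = 1,182 × [((1+r)^n − 1)/r].
(1+r)^n = 1 + 100,000 × r / 1,182, so n = ln(1 + 100,000·r/1,182) / ln(1+r) = 77.30.
Round up to a whole number of payments: n = 78.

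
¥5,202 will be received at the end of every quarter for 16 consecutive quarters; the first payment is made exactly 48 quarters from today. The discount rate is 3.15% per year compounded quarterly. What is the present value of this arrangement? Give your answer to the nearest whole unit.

¥53,889

Ordinary annuity of 16 payments, first payment at period 48.
Periodic rate r = 0.0315/4 per quarter; n is counted in quarters.
The ordinary-annuity PV formula values the stream one period before the first payment (period 47); discount that back 47 periods:
PV₀ = 5,202 × [1 − (1+r)^−16] / r × (1+r)^−47 = ¥53,889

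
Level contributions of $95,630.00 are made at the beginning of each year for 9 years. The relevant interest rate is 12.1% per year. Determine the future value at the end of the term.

This is an annuity due: 9 deposits of $95,630.00 at the beginning of each year.
Periodic rate r = 0.121 per year.
FV = PMT × [((1+r)^n − 1)/r] × (1+r) = 95,630 × [(1+r)^9 − 1] / r × (1+r) = $1,590,690.99

$1,590,690.99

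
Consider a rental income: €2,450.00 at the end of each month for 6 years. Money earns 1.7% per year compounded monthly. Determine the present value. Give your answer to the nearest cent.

€167,589.10

This is an ordinary annuity: 72 payments of €2,450.00 at the end of each month.
Periodic rate r = 0.017/12 per month; n is counted in months.
PV = PMT × [(1 − (1+r)^−n)/r] = 2,450 × [1 − (1+r)^−72] / r = €167,589.10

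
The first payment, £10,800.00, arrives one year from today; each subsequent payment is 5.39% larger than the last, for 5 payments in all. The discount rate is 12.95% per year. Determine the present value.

Periodic rate r = 0.1295 per year.
Growing ordinary annuity: PV = PMT₁ × [1 − ((1+g)/(1+r))^n] / (r − g) = 10,800 × [1 − ((1+0.0539)/(1+r))^5] / (r − 0.0539) = £41,823.08.

£41,823.08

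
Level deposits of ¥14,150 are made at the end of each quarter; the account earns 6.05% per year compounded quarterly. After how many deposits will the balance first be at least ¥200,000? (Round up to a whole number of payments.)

13 payments

Periodic rate r = 0.0605/4 per quarter; n is counted in quarters.
Ordinary annuity FV: 200,000 = 14,150 × [((1+r)^n − 1)/r].
(1+r)^n = 1 + 200,000 × r / 14,150, so n = ln(1 + 200,000·r/14,150) / ln(1+r) = 12.91.
Round up to a whole number of payments: n = 13.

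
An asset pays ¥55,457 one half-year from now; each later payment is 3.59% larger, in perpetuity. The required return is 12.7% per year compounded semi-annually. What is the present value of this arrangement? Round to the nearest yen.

Periodic rate r = 0.127/2 per half-year.
Growing perpetuity (Gordon): PV = PMT₁ / (r − g) = 55,457 / (r − 0.0359) = ¥2,009,312.

¥2,009,312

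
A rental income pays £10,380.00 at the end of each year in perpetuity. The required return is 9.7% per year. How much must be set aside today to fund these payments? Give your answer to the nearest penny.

£107,010.31

Periodic rate r = 0.097 per year.
Level perpetuity: PV = PMT / r = 10,380 / (0.097) = £107,010.31.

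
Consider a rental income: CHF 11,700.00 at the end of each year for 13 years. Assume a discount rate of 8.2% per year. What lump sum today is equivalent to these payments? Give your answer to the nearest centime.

This is an ordinary annuity: 13 payments of CHF 11,700.00 at the end of each year.
Periodic rate r = 0.082 per year.
PV = PMT × [(1 − (1+r)^−n)/r] = 11,700 × [1 − (1+r)^−13] / r = CHF 91,465.52

CHF 91,465.52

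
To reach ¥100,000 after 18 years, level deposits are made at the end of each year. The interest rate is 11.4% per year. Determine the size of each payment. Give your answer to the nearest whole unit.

¥1,906

Level ordinary annuity; solve FV = PMT × [((1+r)^n − 1)/r] for PMT.
Periodic rate r = 0.114 per year.
With n = 18: PMT = 100,000 / ([((1+r)^n − 1)/r]) = ¥1,906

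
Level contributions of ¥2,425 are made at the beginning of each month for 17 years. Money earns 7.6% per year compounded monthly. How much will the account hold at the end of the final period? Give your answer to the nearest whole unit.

¥1,011,564

This is an annuity due: 204 deposits of ¥2,425 at the beginning of each month.
Periodic rate r = 0.076/12 per month; n is counted in months.
FV = PMT × [((1+r)^n − 1)/r] × (1+r) = 2,425 × [(1+r)^204 − 1] / r × (1+r) = ¥1,011,564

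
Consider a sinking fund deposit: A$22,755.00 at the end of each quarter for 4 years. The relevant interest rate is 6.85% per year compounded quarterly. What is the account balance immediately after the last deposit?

A$414,795.36

This is an ordinary annuity: 16 deposits of A$22,755.00 at the end of each quarter.
Periodic rate r = 0.0685/4 per quarter; n is counted in quarters.
FV = PMT × [((1+r)^n − 1)/r] = 22,755 × [(1+r)^16 − 1] / r = A$414,795.36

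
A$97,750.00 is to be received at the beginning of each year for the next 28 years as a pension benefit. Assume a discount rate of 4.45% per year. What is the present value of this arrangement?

A$1,616,380.67

This is an annuity due: 28 payments of A$97,750.00 at the beginning of each year.
Periodic rate r = 0.0445 per year.
PV = PMT × [(1 − (1+r)^−n)/r] × (1+r) = 97,750 × [1 − (1+r)^−28] / r × (1+r) = A$1,616,380.67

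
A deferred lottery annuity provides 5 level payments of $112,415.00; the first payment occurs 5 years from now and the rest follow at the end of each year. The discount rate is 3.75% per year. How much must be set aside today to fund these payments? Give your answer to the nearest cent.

$434,976.65

Ordinary annuity of 5 payments, first payment at period 5.
Periodic rate r = 0.0375 per year.
The ordinary-annuity PV formula values the stream one period before the first payment (period 4); discount that back 4 periods:
PV₀ = 112,415 × [1 − (1+r)^−5] / r × (1+r)^−4 = $434,976.65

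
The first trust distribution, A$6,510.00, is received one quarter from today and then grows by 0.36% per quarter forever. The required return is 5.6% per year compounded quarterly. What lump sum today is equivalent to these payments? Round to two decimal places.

Periodic rate r = 0.056/4 per quarter.
Growing perpetuity (Gordon): PV = PMT₁ / (r − g) = 6,510 / (r − 0.0036) = A$625,961.54.

A$625,961.54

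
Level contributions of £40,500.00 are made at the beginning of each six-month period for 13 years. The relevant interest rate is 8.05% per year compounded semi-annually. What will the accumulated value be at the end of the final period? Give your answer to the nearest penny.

This is an annuity due: 26 deposits of £40,500.00 at the beginning of each six-month period.
Periodic rate r = 0.0805/2 per half-year; n is counted in half-years.
FV = PMT × [((1+r)^n − 1)/r] × (1+r) = 40,500 × [(1+r)^26 − 1] / r × (1+r) = £1,873,455.89

£1,873,455.89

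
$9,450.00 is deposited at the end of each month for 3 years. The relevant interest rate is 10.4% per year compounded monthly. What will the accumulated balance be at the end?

$397,248.37

This is an ordinary annuity: 36 deposits of $9,450.00 at the end of each month.
Periodic rate r = 0.104/12 per month; n is counted in months.
FV = PMT × [((1+r)^n − 1)/r] = 9,450 × [(1+r)^36 − 1] / r = $397,248.37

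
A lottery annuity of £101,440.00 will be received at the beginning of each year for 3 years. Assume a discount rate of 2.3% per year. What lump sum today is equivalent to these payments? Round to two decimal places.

£297,529.28

This is an annuity due: 3 payments of £101,440.00 at the beginning of each year.
Periodic rate r = 0.023 per year.
PV = PMT × [(1 − (1+r)^−n)/r] × (1+r) = 101,440 × [1 − (1+r)^−3] / r × (1+r) = £297,529.28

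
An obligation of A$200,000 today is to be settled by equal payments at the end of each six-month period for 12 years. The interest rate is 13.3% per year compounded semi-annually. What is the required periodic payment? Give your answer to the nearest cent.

Level ordinary annuity; solve PV = PMT × [(1 − (1+r)^−n)/r] for PMT.
Periodic rate r = 0.133/2 per half-year; n is counted in half-years.
With n = 24: PMT = 200,000 / ([(1 − (1+r)^−n)/r]) = A$16,905.52

A$16,905.52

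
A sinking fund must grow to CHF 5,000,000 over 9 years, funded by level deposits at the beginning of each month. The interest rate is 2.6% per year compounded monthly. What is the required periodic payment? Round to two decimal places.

Level annuity due; solve FV = PMT × [((1+r)^n − 1)/r] × (1+r) for PMT.
Periodic rate r = 0.026/12 per month; n is counted in months.
With n = 108: PMT = 5,000,000 / ([((1+r)^n − 1)/r] × (1+r)) = CHF 41,051.65

CHF 41,051.65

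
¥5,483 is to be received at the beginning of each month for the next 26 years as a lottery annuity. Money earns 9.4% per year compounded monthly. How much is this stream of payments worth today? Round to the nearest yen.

This is an annuity due: 312 payments of ¥5,483 at the beginning of each month.
Periodic rate r = 0.094/12 per month; n is counted in months.
PV = PMT × [(1 − (1+r)^−n)/r] × (1+r) = 5,483 × [1 − (1+r)^−312] / r × (1+r) = ¥643,613

¥643,613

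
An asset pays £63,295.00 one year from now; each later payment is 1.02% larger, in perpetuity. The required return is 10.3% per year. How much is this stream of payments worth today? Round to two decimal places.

£682,058.19

Periodic rate r = 0.103 per year.
Growing perpetuity (Gordon): PV = PMT₁ / (r − g) = 63,295 / (r − 0.0102) = £682,058.19.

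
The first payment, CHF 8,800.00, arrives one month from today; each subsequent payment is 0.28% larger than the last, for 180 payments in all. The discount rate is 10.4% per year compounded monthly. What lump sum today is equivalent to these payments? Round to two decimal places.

Periodic rate r = 0.104/12 per month; n is counted in months.
Growing ordinary annuity: PV = PMT₁ × [1 − ((1+g)/(1+r))^n] / (r − g) = 8,800 × [1 − ((1+0.0028)/(1+r))^180] / (r − 0.0028) = CHF 975,084.50.

CHF 975,084.50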